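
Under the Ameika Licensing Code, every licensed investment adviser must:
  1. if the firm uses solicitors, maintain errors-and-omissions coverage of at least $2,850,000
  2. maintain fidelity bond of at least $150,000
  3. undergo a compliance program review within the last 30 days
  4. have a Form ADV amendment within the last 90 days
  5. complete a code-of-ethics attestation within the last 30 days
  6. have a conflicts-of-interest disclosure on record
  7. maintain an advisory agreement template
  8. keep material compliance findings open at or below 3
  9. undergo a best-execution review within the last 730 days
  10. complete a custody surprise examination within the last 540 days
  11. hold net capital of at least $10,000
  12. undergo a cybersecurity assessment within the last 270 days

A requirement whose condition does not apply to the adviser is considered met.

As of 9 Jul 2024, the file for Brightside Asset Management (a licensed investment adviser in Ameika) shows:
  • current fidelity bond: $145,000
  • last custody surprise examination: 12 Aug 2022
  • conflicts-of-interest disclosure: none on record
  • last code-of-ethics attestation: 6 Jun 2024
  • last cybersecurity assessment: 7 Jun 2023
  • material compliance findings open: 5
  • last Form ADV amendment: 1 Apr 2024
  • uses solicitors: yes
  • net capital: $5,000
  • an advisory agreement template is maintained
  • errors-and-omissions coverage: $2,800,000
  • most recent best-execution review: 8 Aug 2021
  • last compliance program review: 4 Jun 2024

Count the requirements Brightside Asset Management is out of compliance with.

1. condition 'uses solicitors' holds; errors-and-omissions coverage $2,800,000 < $2,850,000 → not met
2. fidelity bond $145,000 < $150,000 → not met
3. compliance program review 35 days ago vs limit 30 → not met
4. Form ADV amendment 99 days ago vs limit 90 → not met
5. code-of-ethics attestation 33 days ago vs limit 30 → not met
6. conflicts-of-interest disclosure absent → not met
7. advisory agreement template present → met
8. material compliance findings open 5 > 3 → not met
9. best-execution review 1066 days ago vs limit 730 → not met
10. custody surprise examination 697 days ago vs limit 540 → not met
11. net capital $5,000 < $10,000 → not met
12. cybersecurity assessment 398 days ago vs limit 270 → not met
Not met: 11 of 12

11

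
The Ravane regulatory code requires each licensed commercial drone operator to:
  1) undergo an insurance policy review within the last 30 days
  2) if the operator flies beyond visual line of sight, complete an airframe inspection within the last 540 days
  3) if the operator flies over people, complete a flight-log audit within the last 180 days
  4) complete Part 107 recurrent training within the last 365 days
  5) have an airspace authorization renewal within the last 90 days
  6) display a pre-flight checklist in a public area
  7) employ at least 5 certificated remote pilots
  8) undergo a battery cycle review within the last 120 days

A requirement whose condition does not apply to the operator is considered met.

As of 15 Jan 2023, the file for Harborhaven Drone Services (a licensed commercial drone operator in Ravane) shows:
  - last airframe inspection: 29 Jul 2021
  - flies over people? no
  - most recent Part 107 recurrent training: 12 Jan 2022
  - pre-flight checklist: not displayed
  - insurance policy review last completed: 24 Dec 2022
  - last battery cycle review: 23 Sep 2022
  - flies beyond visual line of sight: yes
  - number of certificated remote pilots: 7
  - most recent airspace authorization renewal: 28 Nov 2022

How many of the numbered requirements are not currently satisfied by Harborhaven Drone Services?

1. insurance policy review 22 days ago vs limit 30 → met
2. condition 'flies beyond visual line of sight' holds; airframe inspection 535 days ago vs limit 540 → met
3. condition 'flies over people' does not hold → requirement n/a → met
4. Part 107 recurrent training 368 days ago vs limit 365 → not met
5. airspace authorization renewal 48 days ago vs limit 90 → met
6. pre-flight checklist absent → not met
7. certificated remote pilots 7 ≥ 5 → met
8. battery cycle review 114 days ago vs limit 120 → met
Not met: 2 of 8

2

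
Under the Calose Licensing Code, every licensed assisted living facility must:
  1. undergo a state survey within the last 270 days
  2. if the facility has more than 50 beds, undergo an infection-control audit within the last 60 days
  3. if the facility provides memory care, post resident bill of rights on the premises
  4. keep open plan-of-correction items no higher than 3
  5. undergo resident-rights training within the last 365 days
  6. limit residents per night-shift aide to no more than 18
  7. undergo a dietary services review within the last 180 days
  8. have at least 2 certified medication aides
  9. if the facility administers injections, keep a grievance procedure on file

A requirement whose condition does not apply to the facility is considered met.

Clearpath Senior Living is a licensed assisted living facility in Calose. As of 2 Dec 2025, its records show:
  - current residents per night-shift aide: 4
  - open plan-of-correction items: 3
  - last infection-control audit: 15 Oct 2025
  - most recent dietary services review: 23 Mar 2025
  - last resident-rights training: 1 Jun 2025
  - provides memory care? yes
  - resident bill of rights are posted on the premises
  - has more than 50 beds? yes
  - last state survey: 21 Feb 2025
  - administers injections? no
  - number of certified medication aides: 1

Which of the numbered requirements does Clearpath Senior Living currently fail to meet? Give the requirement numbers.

1. state survey 284 days ago vs limit 270 → not met
2. condition 'has more than 50 beds' holds; infection-control audit 48 days ago vs limit 60 → met
3. condition 'provides memory care' holds; resident bill of rights present → met
4. open plan-of-correction items 3 ≤ 3 → met
5. resident-rights training 184 days ago vs limit 365 → met
6. residents per night-shift aide 4 ≤ 18 → met
7. dietary services review 254 days ago vs limit 180 → not met
8. certified medication aides 1 < 2 → not met
9. condition 'administers injections' does not hold → requirement n/a → met
Not met: 1, 7, 8

1, 7, 8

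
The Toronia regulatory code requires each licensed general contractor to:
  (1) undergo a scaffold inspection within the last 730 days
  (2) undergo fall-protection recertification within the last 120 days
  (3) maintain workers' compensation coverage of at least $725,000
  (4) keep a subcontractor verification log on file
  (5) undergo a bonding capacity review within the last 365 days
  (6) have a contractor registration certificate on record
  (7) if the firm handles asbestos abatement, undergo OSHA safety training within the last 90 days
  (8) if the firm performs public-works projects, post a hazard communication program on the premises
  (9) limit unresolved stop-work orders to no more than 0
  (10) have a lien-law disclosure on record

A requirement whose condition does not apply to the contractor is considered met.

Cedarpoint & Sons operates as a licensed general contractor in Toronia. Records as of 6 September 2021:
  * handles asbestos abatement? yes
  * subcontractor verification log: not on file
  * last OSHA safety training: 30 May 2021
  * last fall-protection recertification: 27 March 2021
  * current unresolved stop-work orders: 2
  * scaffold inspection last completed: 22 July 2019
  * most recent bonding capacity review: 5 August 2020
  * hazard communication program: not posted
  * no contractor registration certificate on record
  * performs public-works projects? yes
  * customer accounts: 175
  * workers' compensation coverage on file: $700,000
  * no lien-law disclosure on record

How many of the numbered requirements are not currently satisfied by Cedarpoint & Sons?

1. scaffold inspection 777 days ago vs limit 730 → not met
2. fall-protection recertification 163 days ago vs limit 120 → not met
3. workers' compensation coverage $700,000 < $725,000 → not met
4. subcontractor verification log absent → not met
5. bonding capacity review 397 days ago vs limit 365 → not met
6. contractor registration certificate absent → not met
7. condition 'handles asbestos abatement' holds; OSHA safety training 99 days ago vs limit 90 → not met
8. condition 'performs public-works projects' holds; hazard communication program absent → not met
9. unresolved stop-work orders 2 > 0 → not met
10. lien-law disclosure absent → not met
Not met: 10 of 10

10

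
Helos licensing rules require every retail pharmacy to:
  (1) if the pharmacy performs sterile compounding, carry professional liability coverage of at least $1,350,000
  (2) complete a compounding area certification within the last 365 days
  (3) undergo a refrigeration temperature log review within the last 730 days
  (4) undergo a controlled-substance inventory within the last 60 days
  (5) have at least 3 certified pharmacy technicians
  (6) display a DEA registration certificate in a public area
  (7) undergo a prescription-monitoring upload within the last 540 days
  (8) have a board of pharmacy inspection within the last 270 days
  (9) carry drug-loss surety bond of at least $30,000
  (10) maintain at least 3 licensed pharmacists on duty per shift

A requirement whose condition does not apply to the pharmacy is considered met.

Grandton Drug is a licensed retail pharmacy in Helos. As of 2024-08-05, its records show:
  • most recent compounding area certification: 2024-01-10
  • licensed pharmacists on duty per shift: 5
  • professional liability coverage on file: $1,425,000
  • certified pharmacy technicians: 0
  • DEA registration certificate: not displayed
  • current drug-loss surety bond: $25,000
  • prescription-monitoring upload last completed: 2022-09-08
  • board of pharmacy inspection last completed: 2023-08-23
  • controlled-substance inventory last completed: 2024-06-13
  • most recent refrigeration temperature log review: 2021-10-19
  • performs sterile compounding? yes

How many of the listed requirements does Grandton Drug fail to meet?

1. condition 'performs sterile compounding' holds; professional liability coverage $1,425,000 ≥ $1,350,000 → met
2. compounding area certification 208 days ago vs limit 365 → met
3. refrigeration temperature log review 1021 days ago vs limit 730 → not met
4. controlled-substance inventory 53 days ago vs limit 60 → met
5. certified pharmacy technicians 0 < 3 → not met
6. DEA registration certificate absent → not met
7. prescription-monitoring upload 697 days ago vs limit 540 → not met
8. board of pharmacy inspection 348 days ago vs limit 270 → not met
9. drug-loss surety bond $25,000 < $30,000 → not met
10. licensed pharmacists on duty per shift 5 ≥ 3 → met
Not met: 6 of 10

6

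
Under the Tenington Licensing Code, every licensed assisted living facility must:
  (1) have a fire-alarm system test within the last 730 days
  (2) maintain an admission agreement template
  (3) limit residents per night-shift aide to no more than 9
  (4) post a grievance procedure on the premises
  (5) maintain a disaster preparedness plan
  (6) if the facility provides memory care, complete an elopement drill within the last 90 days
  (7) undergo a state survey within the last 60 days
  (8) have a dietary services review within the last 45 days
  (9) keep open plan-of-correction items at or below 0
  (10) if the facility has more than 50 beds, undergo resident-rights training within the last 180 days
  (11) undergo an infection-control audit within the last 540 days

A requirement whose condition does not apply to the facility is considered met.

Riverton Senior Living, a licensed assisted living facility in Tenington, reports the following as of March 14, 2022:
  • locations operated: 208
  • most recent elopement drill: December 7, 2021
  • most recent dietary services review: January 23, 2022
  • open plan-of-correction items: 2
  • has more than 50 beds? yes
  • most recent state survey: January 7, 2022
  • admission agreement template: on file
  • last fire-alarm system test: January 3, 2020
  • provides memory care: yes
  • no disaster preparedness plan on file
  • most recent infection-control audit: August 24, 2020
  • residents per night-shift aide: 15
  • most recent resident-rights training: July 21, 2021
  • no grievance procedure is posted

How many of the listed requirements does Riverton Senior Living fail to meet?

10

1. fire-alarm system test 801 days ago vs limit 730 → not met
2. admission agreement template present → met
3. residents per night-shift aide 15 > 9 → not met
4. grievance procedure absent → not met
5. disaster preparedness plan absent → not met
6. condition 'provides memory care' holds; elopement drill 97 days ago vs limit 90 → not met
7. state survey 66 days ago vs limit 60 → not met
8. dietary services review 50 days ago vs limit 45 → not met
9. open plan-of-correction items 2 > 0 → not met
10. condition 'has more than 50 beds' holds; resident-rights training 236 days ago vs limit 180 → not met
11. infection-control audit 567 days ago vs limit 540 → not met
Not met: 10 of 11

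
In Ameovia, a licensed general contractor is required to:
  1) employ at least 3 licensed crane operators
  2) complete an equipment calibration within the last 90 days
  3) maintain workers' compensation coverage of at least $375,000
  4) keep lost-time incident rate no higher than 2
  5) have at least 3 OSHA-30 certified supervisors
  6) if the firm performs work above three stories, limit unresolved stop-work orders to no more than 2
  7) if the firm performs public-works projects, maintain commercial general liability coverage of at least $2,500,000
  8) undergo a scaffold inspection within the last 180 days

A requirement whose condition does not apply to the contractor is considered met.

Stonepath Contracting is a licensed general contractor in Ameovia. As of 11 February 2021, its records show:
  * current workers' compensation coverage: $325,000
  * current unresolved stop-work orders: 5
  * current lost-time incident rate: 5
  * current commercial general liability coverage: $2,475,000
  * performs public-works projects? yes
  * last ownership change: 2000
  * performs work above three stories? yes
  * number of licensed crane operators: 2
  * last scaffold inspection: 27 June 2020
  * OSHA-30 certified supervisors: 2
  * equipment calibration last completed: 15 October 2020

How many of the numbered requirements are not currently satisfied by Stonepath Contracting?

1. licensed crane operators 2 < 3 → not met
2. equipment calibration 119 days ago vs limit 90 → not met
3. workers' compensation coverage $325,000 < $375,000 → not met
4. lost-time incident rate 5 > 2 → not met
5. OSHA-30 certified supervisors 2 < 3 → not met
6. condition 'performs work above three stories' holds; unresolved stop-work orders 5 > 2 → not met
7. condition 'performs public-works projects' holds; commercial general liability coverage $2,475,000 < $2,500,000 → not met
8. scaffold inspection 229 days ago vs limit 180 → not met
Not met: 8 of 8

8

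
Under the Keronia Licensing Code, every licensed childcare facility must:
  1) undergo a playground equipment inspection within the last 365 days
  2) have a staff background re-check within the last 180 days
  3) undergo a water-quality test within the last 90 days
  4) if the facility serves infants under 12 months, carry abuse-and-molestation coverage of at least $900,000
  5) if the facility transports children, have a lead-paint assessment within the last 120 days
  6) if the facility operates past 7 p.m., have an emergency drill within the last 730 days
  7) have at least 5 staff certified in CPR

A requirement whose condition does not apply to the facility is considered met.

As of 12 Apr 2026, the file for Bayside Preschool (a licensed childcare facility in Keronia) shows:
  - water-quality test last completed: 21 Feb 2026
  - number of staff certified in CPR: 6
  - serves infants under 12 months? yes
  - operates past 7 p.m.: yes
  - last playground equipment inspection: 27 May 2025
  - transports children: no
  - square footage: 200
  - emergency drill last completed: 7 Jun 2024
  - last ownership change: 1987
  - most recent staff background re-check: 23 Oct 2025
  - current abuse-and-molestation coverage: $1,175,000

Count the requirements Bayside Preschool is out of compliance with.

1. playground equipment inspection 320 days ago vs limit 365 → met
2. staff background re-check 171 days ago vs limit 180 → met
3. water-quality test 50 days ago vs limit 90 → met
4. condition 'serves infants under 12 months' holds; abuse-and-molestation coverage $1,175,000 ≥ $900,000 → met
5. condition 'transports children' does not hold → requirement n/a → met
6. condition 'operates past 7 p.m.' holds; emergency drill 674 days ago vs limit 730 → met
7. staff certified in CPR 6 ≥ 5 → met
Not met: 0 of 7

0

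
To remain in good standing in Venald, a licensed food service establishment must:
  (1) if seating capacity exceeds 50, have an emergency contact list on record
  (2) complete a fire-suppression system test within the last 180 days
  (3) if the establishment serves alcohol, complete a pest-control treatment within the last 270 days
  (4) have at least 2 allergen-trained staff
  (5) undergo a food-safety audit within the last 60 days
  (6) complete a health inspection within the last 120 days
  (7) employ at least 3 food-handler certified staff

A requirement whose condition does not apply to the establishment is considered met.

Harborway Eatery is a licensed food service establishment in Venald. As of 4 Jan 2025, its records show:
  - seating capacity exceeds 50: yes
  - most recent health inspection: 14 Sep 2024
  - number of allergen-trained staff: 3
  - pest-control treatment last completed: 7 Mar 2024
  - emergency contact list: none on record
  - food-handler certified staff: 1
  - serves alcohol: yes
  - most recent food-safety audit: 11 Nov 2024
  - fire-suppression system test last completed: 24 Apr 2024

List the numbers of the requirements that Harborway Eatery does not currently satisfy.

1, 2, 3, 7

1. condition 'seating capacity exceeds 50' holds; emergency contact list absent → not met
2. fire-suppression system test 255 days ago vs limit 180 → not met
3. condition 'serves alcohol' holds; pest-control treatment 303 days ago vs limit 270 → not met
4. allergen-trained staff 3 ≥ 2 → met
5. food-safety audit 54 days ago vs limit 60 → met
6. health inspection 112 days ago vs limit 120 → met
7. food-handler certified staff 1 < 3 → not met
Not met: 1, 2, 3, 7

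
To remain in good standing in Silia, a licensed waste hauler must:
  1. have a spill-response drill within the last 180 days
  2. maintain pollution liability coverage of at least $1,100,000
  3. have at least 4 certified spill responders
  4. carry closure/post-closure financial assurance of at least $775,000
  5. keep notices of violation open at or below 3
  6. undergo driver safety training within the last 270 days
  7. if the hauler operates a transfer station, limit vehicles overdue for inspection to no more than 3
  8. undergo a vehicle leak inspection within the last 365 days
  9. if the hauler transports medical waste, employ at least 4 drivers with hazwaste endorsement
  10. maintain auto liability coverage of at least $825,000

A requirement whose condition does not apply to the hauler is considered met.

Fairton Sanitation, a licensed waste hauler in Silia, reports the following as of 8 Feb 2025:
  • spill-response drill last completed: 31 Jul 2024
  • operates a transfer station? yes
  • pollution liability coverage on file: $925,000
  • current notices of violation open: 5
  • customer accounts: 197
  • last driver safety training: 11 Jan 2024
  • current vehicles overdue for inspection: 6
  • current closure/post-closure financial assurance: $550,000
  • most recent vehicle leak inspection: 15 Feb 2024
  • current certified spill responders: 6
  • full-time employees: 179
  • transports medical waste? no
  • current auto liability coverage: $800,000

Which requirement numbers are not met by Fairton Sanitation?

1, 2, 4, 5, 6, 7, 10

1. spill-response drill 192 days ago vs limit 180 → not met
2. pollution liability coverage $925,000 < $1,100,000 → not met
3. certified spill responders 6 ≥ 4 → met
4. closure/post-closure financial assurance $550,000 < $775,000 → not met
5. notices of violation open 5 > 3 → not met
6. driver safety training 394 days ago vs limit 270 → not met
7. condition 'operates a transfer station' holds; vehicles overdue for inspection 6 > 3 → not met
8. vehicle leak inspection 359 days ago vs limit 365 → met
9. condition 'transports medical waste' does not hold → requirement n/a → met
10. auto liability coverage $800,000 < $825,000 → not met
Not met: 1, 2, 4, 5, 6, 7, 10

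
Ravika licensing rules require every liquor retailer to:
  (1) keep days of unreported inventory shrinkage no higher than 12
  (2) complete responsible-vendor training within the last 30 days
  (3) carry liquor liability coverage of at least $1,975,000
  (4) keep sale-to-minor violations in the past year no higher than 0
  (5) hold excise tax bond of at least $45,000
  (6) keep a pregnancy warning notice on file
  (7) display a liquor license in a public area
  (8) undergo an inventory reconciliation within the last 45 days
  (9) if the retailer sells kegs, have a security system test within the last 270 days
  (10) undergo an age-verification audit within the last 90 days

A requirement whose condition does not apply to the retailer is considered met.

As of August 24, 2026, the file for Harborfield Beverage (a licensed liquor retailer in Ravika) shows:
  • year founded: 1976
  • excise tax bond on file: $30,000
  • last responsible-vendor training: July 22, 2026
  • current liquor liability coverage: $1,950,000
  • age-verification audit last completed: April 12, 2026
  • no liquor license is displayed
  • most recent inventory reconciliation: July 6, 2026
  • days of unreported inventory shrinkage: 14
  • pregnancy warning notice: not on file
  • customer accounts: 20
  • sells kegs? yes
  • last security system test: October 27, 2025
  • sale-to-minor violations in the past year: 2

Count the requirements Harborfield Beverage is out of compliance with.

10

1. days of unreported inventory shrinkage 14 > 12 → not met
2. responsible-vendor training 33 days ago vs limit 30 → not met
3. liquor liability coverage $1,950,000 < $1,975,000 → not met
4. sale-to-minor violations in the past year 2 > 0 → not met
5. excise tax bond $30,000 < $45,000 → not met
6. pregnancy warning notice absent → not met
7. liquor license absent → not met
8. inventory reconciliation 49 days ago vs limit 45 → not met
9. condition 'sells kegs' holds; security system test 301 days ago vs limit 270 → not met
10. age-verification audit 134 days ago vs limit 90 → not met
Not met: 10 of 10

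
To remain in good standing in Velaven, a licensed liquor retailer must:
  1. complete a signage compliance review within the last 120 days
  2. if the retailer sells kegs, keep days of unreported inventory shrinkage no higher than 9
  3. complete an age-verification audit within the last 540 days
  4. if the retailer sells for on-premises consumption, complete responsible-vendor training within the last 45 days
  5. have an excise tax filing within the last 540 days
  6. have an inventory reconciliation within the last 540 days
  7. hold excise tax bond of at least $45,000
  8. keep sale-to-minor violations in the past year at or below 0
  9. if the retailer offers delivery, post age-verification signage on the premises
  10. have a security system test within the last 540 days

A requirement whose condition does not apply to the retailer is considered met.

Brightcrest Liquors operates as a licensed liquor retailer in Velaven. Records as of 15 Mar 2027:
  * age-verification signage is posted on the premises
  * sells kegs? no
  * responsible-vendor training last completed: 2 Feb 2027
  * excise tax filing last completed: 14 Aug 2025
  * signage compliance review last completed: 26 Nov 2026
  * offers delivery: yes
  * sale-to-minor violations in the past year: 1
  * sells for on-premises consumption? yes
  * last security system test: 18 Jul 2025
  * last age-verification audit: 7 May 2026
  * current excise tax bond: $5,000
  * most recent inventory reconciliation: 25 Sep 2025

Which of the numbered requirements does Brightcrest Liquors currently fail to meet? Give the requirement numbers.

5, 7, 8, 10

1. signage compliance review 109 days ago vs limit 120 → met
2. condition 'sells kegs' does not hold → requirement n/a → met
3. age-verification audit 312 days ago vs limit 540 → met
4. condition 'sells for on-premises consumption' holds; responsible-vendor training 41 days ago vs limit 45 → met
5. excise tax filing 578 days ago vs limit 540 → not met
6. inventory reconciliation 536 days ago vs limit 540 → met
7. excise tax bond $5,000 < $45,000 → not met
8. sale-to-minor violations in the past year 1 > 0 → not met
9. condition 'offers delivery' holds; age-verification signage present → met
10. security system test 605 days ago vs limit 540 → not met
Not met: 5, 7, 8, 10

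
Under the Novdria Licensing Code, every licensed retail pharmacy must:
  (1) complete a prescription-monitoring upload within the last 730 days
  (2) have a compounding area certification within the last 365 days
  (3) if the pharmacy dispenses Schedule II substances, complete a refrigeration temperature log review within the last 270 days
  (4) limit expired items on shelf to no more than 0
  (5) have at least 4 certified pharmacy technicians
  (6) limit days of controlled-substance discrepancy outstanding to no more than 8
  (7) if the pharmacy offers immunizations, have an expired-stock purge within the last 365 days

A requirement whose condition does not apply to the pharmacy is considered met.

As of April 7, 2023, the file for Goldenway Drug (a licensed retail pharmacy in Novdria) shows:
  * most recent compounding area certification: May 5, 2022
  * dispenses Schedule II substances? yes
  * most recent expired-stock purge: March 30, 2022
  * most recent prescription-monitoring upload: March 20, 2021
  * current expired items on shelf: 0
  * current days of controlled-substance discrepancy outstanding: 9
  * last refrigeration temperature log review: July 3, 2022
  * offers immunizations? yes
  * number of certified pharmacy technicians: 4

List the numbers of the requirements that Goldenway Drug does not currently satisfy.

1. prescription-monitoring upload 748 days ago vs limit 730 → not met
2. compounding area certification 337 days ago vs limit 365 → met
3. condition 'dispenses Schedule II substances' holds; refrigeration temperature log review 278 days ago vs limit 270 → not met
4. expired items on shelf 0 ≤ 0 → met
5. certified pharmacy technicians 4 ≥ 4 → met
6. days of controlled-substance discrepancy outstanding 9 > 8 → not met
7. condition 'offers immunizations' holds; expired-stock purge 373 days ago vs limit 365 → not met
Not met: 1, 3, 6, 7

1, 3, 6, 7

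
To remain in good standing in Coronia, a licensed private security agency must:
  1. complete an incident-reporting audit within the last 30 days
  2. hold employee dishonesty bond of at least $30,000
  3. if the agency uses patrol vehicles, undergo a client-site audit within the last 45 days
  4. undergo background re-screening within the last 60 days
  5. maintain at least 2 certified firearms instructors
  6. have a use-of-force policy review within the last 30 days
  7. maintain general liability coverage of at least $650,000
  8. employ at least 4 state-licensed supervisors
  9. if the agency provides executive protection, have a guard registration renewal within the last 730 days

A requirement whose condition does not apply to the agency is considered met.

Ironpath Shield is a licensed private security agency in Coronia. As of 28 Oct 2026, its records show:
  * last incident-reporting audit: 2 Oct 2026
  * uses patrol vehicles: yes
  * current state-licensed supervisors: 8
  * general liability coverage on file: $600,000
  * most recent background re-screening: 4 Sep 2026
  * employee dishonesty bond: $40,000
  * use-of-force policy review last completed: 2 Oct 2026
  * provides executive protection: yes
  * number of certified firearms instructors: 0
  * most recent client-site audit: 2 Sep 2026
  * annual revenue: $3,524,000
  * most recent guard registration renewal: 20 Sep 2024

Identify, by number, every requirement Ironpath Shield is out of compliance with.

3, 5, 7, 9

1. incident-reporting audit 26 days ago vs limit 30 → met
2. employee dishonesty bond $40,000 ≥ $30,000 → met
3. condition 'uses patrol vehicles' holds; client-site audit 56 days ago vs limit 45 → not met
4. background re-screening 54 days ago vs limit 60 → met
5. certified firearms instructors 0 < 2 → not met
6. use-of-force policy review 26 days ago vs limit 30 → met
7. general liability coverage $600,000 < $650,000 → not met
8. state-licensed supervisors 8 ≥ 4 → met
9. condition 'provides executive protection' holds; guard registration renewal 768 days ago vs limit 730 → not met
Not met: 3, 5, 7, 9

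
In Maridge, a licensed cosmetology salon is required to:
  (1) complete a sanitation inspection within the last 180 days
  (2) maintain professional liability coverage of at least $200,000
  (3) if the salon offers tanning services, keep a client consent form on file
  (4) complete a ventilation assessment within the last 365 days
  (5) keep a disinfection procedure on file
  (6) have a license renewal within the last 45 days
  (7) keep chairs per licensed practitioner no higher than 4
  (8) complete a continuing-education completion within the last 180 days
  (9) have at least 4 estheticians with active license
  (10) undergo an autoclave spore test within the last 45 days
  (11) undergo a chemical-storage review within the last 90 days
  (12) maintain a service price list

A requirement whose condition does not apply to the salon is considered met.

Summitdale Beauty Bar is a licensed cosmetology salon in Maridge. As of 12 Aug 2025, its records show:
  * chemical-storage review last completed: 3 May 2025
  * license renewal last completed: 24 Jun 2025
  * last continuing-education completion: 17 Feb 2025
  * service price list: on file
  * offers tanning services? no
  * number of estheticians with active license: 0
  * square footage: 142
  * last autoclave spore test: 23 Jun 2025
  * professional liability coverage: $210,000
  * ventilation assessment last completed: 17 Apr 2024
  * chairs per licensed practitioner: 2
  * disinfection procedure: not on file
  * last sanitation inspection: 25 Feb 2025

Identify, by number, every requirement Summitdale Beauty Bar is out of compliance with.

4, 5, 6, 9, 10, 11

1. sanitation inspection 168 days ago vs limit 180 → met
2. professional liability coverage $210,000 ≥ $200,000 → met
3. condition 'offers tanning services' does not hold → requirement n/a → met
4. ventilation assessment 482 days ago vs limit 365 → not met
5. disinfection procedure absent → not met
6. license renewal 49 days ago vs limit 45 → not met
7. chairs per licensed practitioner 2 ≤ 4 → met
8. continuing-education completion 176 days ago vs limit 180 → met
9. estheticians with active license 0 < 4 → not met
10. autoclave spore test 50 days ago vs limit 45 → not met
11. chemical-storage review 101 days ago vs limit 90 → not met
12. service price list present → met
Not met: 4, 5, 6, 9, 10, 11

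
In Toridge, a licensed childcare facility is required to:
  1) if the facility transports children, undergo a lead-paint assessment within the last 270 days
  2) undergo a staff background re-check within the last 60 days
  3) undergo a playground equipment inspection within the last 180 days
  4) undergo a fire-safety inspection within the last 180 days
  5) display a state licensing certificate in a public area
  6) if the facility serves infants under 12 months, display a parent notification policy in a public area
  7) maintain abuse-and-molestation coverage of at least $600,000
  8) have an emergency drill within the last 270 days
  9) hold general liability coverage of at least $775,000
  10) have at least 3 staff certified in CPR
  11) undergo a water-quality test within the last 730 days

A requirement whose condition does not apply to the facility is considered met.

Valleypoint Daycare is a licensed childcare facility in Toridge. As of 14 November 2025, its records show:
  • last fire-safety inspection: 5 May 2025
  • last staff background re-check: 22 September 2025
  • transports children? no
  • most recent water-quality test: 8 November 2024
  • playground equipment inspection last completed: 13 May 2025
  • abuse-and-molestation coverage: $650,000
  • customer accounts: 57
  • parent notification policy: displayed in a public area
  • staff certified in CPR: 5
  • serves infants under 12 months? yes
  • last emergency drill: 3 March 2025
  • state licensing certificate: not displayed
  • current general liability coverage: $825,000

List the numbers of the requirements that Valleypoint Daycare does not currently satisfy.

3, 4, 5

1. condition 'transports children' does not hold → requirement n/a → met
2. staff background re-check 53 days ago vs limit 60 → met
3. playground equipment inspection 185 days ago vs limit 180 → not met
4. fire-safety inspection 193 days ago vs limit 180 → not met
5. state licensing certificate absent → not met
6. condition 'serves infants under 12 months' holds; parent notification policy present → met
7. abuse-and-molestation coverage $650,000 ≥ $600,000 → met
8. emergency drill 256 days ago vs limit 270 → met
9. general liability coverage $825,000 ≥ $775,000 → met
10. staff certified in CPR 5 ≥ 3 → met
11. water-quality test 371 days ago vs limit 730 → met
Not met: 3, 4, 5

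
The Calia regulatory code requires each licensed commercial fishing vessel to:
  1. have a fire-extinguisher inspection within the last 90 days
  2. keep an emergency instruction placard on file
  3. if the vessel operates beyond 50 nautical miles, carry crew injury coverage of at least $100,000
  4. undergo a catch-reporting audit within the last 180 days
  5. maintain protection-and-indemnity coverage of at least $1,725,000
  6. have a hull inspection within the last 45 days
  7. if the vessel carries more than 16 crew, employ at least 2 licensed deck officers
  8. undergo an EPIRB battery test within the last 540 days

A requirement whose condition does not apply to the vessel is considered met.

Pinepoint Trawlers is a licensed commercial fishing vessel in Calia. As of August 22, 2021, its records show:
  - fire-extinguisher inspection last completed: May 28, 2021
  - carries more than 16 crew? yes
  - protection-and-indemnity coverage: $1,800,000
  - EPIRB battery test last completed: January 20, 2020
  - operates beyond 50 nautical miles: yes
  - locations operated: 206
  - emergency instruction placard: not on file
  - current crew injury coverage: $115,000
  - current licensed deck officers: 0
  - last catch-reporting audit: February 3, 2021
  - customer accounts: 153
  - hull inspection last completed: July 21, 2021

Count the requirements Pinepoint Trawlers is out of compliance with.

4

1. fire-extinguisher inspection 86 days ago vs limit 90 → met
2. emergency instruction placard absent → not met
3. condition 'operates beyond 50 nautical miles' holds; crew injury coverage $115,000 ≥ $100,000 → met
4. catch-reporting audit 200 days ago vs limit 180 → not met
5. protection-and-indemnity coverage $1,800,000 ≥ $1,725,000 → met
6. hull inspection 32 days ago vs limit 45 → met
7. condition 'carries more than 16 crew' holds; licensed deck officers 0 < 2 → not met
8. EPIRB battery test 580 days ago vs limit 540 → not met
Not met: 4 of 8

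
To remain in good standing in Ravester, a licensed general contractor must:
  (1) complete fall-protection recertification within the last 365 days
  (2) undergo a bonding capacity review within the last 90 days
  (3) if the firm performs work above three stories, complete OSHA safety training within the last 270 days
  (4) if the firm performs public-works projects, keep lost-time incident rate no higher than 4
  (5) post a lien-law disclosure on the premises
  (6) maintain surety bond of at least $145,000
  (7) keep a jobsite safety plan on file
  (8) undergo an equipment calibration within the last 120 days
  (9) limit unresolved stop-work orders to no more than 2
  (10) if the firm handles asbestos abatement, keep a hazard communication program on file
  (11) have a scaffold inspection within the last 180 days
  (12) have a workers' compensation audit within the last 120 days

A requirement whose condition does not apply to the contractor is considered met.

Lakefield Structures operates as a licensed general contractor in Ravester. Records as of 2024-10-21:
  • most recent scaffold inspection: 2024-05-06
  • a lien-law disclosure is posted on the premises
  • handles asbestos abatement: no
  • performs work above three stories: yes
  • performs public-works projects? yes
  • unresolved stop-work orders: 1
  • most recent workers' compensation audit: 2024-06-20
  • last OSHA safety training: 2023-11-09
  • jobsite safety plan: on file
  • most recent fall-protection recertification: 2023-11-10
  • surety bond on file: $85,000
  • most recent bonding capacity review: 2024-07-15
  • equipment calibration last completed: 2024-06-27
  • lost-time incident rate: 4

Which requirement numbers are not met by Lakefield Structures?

1. fall-protection recertification 346 days ago vs limit 365 → met
2. bonding capacity review 98 days ago vs limit 90 → not met
3. condition 'performs work above three stories' holds; OSHA safety training 347 days ago vs limit 270 → not met
4. condition 'performs public-works projects' holds; lost-time incident rate 4 ≤ 4 → met
5. lien-law disclosure present → met
6. surety bond $85,000 < $145,000 → not met
7. jobsite safety plan present → met
8. equipment calibration 116 days ago vs limit 120 → met
9. unresolved stop-work orders 1 ≤ 2 → met
10. condition 'handles asbestos abatement' does not hold → requirement n/a → met
11. scaffold inspection 168 days ago vs limit 180 → met
12. workers' compensation audit 123 days ago vs limit 120 → not met
Not met: 2, 3, 6, 12

2, 3, 6, 12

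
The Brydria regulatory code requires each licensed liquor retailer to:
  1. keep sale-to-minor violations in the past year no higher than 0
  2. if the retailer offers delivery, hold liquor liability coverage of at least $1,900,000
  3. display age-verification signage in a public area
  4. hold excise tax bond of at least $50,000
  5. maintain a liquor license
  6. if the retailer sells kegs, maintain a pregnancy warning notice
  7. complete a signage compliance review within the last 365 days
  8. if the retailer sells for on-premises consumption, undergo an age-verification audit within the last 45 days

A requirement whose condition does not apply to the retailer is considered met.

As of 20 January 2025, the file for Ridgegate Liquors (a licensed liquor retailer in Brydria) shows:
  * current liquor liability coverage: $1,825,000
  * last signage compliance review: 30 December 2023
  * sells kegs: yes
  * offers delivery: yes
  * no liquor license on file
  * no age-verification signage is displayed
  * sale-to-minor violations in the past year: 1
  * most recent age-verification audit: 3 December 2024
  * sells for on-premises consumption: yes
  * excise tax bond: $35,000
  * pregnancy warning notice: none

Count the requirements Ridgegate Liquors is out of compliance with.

1. sale-to-minor violations in the past year 1 > 0 → not met
2. condition 'offers delivery' holds; liquor liability coverage $1,825,000 < $1,900,000 → not met
3. age-verification signage absent → not met
4. excise tax bond $35,000 < $50,000 → not met
5. liquor license absent → not met
6. condition 'sells kegs' holds; pregnancy warning notice absent → not met
7. signage compliance review 387 days ago vs limit 365 → not met
8. condition 'sells for on-premises consumption' holds; age-verification audit 48 days ago vs limit 45 → not met
Not met: 8 of 8

8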